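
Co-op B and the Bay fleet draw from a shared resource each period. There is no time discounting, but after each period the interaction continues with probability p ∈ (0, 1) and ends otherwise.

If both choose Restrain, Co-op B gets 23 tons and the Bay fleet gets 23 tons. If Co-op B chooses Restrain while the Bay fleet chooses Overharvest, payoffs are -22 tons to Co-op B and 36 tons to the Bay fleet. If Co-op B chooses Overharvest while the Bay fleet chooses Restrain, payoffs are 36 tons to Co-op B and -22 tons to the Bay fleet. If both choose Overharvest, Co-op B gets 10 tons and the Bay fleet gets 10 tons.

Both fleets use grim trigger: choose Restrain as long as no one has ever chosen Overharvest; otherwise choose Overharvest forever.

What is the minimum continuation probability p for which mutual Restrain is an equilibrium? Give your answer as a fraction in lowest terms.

1/2

With no time discounting, the continuation probability p plays the role of the discount factor.
Grim-trigger IC: 23/(1−p) ≥ 36 + 10p/(1−p) ⇒ p ≥ (36−23)/(36−10) = 1/2.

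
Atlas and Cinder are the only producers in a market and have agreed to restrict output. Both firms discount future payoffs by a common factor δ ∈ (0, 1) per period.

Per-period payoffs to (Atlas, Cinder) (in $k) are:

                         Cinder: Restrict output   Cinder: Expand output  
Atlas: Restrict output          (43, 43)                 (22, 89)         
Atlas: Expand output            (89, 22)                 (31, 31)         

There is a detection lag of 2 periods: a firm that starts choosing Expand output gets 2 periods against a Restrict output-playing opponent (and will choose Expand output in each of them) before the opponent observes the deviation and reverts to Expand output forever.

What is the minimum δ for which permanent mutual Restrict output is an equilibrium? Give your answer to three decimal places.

Deviating for the 2 undetected periods gains 89−43 = 46 per period over cooperation, then loses 43−31 = 12 per period forever once punishment starts.
Gain: 46(1 + δ + … + δ^1); loss: 12·δ^2/(1−δ).
No profitable deviation ⇔ 46(1−δ^2) ≤ 12·δ^2, i.e. δ^2 ≥ 46/(46+12) = 23/29.
Hence δ ≥ (23/29)^(1/2) ≈ 0.891.

0.891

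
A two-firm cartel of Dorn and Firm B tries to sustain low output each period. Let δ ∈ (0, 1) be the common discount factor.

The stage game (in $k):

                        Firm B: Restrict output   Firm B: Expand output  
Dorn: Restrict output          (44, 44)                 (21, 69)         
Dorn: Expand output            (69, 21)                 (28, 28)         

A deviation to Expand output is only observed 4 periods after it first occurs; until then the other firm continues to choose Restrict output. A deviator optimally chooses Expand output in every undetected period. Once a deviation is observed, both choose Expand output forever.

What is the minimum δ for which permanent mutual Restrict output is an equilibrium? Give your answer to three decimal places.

0.884

A deviator earns 69 for 4 periods, then 28 forever; cooperating earns 44 forever. Multiplying the IC by (1−δ):
44 ≥ 69(1−δ^4) + 28δ^4, so 41·δ^4 ≥ 25 and δ^4 ≥ 25/41.
δ ≥ (25/41)^(1/4) ≈ 0.884.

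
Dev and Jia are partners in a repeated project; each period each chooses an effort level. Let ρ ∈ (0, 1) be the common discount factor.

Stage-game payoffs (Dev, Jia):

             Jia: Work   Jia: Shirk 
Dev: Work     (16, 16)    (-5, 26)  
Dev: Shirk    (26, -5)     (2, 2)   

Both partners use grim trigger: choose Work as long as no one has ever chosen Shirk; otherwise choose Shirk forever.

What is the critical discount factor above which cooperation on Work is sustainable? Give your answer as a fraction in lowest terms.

5/12

One-period gain from deviating is 26 − 16 = 10. The loss is 16 − 2 = 14 in every subsequent period, with present value 14·ρ/(1−ρ).
Deviation is unprofitable when 14·ρ/(1−ρ) ≥ 10, i.e. ρ/(1−ρ) ≥ 5/7.
Equivalently ρ ≥ 10/(10+14) = 5/12.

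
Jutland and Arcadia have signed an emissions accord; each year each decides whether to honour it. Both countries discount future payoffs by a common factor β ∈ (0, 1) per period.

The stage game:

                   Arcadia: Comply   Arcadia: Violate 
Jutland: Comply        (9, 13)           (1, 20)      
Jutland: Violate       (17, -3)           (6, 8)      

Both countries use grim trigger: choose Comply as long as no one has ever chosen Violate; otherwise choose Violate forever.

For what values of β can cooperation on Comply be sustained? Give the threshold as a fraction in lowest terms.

Jutland: cooperation gives 9 each period; deviation gives 17 once then 6 forever.
  9/(1−β) ≥ 17 + 6β/(1−β) ⇒ β ≥ 8/11.
Arcadia: cooperation gives 13 each period; deviation gives 20 once then 8 forever.
  β ≥ 7/12.
Both must hold, so the binding constraint is Jutland's: β ≥ 8/11.

8/11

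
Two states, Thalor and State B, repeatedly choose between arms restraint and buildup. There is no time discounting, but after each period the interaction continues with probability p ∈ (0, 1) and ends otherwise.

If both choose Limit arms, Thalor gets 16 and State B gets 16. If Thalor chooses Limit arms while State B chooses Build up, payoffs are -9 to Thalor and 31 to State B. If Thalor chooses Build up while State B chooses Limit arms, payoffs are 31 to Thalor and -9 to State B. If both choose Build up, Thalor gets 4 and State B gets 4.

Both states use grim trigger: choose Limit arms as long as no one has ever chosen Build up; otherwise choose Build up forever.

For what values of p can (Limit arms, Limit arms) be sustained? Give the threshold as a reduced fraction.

5/9

Expected cooperation value is 16 + p·16 + p²·16 + … = 16/(1−p); deviation gives 31 + p·4/(1−p).
16 ≥ 31(1−p) + 4p ⇒ 27p ≥ 15 ⇒ p ≥ 15/27 = 5/9.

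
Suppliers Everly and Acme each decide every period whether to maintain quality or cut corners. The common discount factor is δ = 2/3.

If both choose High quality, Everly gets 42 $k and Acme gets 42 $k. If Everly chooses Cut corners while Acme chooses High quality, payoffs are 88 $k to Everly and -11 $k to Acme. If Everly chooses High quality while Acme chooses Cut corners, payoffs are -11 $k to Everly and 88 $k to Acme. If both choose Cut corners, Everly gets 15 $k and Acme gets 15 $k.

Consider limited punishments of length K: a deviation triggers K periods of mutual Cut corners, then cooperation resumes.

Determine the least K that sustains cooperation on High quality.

5

No profitable deviation requires (42−15)(δ+…+δ^K) ≥ 88−42, i.e. δ+…+δ^K ≥ 46/27 ≈ 1.7037.
With δ = 2/3, the partial sums are K=1: 0.6667, K=2: 1.1111, K=3: 1.4074, K=4: 1.6049, K=5: 1.7366.
K = 5 is the first length at which the sum reaches 1.7037.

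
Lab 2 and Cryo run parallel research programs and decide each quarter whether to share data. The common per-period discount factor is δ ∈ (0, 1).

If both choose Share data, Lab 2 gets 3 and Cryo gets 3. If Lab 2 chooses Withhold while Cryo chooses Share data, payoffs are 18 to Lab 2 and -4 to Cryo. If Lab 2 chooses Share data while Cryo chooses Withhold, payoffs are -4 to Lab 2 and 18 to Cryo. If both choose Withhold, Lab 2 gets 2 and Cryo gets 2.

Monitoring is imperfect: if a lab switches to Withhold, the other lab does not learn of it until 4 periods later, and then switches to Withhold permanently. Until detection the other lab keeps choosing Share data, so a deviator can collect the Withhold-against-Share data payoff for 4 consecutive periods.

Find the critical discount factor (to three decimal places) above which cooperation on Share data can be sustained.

The best deviation is to choose Withhold for all 4 undetected periods, earning 18 each, then 2 forever once detected.
Deviation value: 18(1−δ^4)/(1−δ) + 2δ^4/(1−δ); cooperation value: 3/(1−δ).
IC: 3 ≥ 18(1−δ^4) + 2δ^4 = 18 − 16δ^4.
So δ^4 ≥ 15/16, giving δ ≥ (15/16)^(1/4) ≈ 0.984.

0.984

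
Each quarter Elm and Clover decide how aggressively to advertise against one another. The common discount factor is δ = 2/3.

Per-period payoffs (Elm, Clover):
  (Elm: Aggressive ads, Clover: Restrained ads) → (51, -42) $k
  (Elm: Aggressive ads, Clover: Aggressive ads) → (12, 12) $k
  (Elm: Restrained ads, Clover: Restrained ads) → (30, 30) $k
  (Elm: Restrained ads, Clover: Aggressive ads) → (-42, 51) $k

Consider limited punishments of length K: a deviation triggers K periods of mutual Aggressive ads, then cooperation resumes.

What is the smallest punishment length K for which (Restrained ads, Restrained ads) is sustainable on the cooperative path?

3

No profitable deviation requires (30−12)(δ+…+δ^K) ≥ 51−30, i.e. δ+…+δ^K ≥ 7/6 ≈ 1.1667.
With δ = 2/3, the partial sums are K=1: 0.6667, K=2: 1.1111, K=3: 1.4074.
K = 3 is the first length at which the sum reaches 1.1667.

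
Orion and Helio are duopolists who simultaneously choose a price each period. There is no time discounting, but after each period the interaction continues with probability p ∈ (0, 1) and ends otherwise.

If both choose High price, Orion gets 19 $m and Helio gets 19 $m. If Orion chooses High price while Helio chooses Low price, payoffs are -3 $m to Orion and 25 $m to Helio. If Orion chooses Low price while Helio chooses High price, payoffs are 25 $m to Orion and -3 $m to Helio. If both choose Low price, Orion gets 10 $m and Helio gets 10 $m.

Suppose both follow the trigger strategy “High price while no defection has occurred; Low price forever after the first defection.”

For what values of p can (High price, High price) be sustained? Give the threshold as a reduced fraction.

With no time discounting, the continuation probability p plays the role of the discount factor.
Grim-trigger IC: 19/(1−p) ≥ 25 + 10p/(1−p) ⇒ p ≥ (25−19)/(25−10) = 2/5.

2/5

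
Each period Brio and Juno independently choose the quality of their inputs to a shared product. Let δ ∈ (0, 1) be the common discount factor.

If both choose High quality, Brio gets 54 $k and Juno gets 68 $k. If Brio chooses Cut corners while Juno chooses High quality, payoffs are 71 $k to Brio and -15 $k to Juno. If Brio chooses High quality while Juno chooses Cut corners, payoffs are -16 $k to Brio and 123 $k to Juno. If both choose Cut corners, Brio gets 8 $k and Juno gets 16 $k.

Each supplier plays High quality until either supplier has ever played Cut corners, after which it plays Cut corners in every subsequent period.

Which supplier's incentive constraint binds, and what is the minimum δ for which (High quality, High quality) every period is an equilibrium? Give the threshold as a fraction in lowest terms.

Brio: cooperation gives 54 each period; deviation gives 71 once then 8 forever.
  54/(1−δ) ≥ 71 + 8δ/(1−δ) ⇒ δ ≥ 17/63.
Juno: cooperation gives 68 each period; deviation gives 123 once then 16 forever.
  δ ≥ 55/107.
Both must hold, so the binding constraint is Juno's: δ ≥ 55/107.

Juno; δ ≥ 55/107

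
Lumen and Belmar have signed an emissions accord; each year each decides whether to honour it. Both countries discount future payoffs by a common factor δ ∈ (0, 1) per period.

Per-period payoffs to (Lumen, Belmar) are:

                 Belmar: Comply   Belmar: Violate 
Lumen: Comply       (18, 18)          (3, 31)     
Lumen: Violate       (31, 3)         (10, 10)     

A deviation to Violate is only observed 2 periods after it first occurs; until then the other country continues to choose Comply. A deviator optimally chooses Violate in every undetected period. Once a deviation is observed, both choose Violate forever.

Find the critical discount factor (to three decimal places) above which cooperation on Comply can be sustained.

A deviator earns 31 for 2 periods, then 10 forever; cooperating earns 18 forever. Multiplying the IC by (1−δ):
18 ≥ 31(1−δ^2) + 10δ^2, so 21·δ^2 ≥ 13 and δ^2 ≥ 13/21.
δ ≥ (13/21)^(1/2) ≈ 0.787.

0.787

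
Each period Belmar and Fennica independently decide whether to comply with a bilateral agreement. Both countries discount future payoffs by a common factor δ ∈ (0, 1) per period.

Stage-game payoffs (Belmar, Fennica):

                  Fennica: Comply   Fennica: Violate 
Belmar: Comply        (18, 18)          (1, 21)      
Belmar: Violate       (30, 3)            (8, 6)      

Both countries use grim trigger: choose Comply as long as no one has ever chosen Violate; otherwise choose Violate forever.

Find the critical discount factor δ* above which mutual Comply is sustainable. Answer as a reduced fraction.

6/11

Belmar: cooperation gives 18 each period; deviation gives 30 once then 8 forever.
  18/(1−δ) ≥ 30 + 8δ/(1−δ) ⇒ δ ≥ 12/22 = 6/11.
Fennica: cooperation gives 18 each period; deviation gives 21 once then 6 forever.
  δ ≥ 3/15 = 1/5.
Both must hold, so the binding constraint is Belmar's: δ ≥ 6/11.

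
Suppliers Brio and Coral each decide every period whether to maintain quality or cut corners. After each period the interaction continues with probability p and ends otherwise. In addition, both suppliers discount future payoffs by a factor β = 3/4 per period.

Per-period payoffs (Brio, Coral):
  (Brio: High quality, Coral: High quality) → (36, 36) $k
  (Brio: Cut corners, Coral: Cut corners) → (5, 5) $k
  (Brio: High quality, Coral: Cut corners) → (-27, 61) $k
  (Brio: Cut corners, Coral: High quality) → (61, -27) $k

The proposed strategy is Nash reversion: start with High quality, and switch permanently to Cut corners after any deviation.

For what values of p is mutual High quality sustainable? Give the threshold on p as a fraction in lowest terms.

With continuation probability p and discount β, the effective per-period discount factor is βp.
Grim-trigger IC: βp ≥ (61−36)/(61−5) = 25/56.
So p ≥ (25/56)/(3/4) = 25/42.

25/42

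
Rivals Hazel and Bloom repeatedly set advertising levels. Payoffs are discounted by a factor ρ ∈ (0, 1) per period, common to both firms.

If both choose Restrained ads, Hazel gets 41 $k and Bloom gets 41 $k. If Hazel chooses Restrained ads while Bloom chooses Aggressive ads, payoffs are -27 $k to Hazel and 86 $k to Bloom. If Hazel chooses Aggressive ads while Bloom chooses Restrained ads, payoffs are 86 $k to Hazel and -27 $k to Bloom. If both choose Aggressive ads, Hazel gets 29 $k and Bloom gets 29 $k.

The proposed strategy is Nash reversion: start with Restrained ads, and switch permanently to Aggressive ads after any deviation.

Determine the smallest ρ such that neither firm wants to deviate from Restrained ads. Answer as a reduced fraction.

41/(1−ρ) ≥ 86 + 29ρ/(1−ρ)
41 ≥ 86 − 57ρ
ρ ≥ 45/57 = 15/19.

15/19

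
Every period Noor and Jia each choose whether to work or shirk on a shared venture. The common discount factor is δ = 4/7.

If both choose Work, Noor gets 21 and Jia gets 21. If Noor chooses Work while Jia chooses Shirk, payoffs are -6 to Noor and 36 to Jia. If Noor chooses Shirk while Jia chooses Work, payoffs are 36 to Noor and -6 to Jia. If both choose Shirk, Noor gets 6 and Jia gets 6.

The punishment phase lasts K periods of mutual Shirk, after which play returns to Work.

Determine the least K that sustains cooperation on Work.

Need Σ_{k=1}^{K} δ^k ≥ (36−21)/(21−6) = 1.0000 at δ = 4/7.
At K = 2 the sum is 0.8980 < 1.0000; at K = 3 it is 1.0845 ≥ 1.0000.
So the minimum punishment length is K = 3.

3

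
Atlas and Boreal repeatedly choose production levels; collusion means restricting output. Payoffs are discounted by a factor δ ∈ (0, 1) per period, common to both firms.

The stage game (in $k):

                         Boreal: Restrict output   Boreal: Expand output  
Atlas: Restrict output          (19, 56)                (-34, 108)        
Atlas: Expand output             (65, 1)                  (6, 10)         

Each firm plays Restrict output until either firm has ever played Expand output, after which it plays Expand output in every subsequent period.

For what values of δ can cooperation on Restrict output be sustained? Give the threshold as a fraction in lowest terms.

For Atlas: deviation gain 65−19 = 46, per-period punishment loss 19−6 = 13. IC gives δ ≥ 46/59.
For Boreal: gain 52, loss 46 per period, so δ ≥ 52/98 = 26/49.
The tighter constraint is Atlas's, so cooperation needs δ ≥ 46/59.

46/59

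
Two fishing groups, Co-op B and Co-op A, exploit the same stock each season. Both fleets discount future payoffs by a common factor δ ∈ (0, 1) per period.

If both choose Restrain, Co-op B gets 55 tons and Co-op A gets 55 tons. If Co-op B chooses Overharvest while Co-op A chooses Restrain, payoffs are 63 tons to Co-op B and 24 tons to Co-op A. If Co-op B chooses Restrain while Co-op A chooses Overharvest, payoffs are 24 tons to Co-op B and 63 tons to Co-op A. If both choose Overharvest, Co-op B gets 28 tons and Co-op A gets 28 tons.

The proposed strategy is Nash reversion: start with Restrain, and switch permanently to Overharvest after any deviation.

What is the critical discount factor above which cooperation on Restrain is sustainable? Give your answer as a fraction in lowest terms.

8/35

55/(1−δ) ≥ 63 + 28δ/(1−δ)
55 ≥ 63 − 35δ
δ ≥ 8/35.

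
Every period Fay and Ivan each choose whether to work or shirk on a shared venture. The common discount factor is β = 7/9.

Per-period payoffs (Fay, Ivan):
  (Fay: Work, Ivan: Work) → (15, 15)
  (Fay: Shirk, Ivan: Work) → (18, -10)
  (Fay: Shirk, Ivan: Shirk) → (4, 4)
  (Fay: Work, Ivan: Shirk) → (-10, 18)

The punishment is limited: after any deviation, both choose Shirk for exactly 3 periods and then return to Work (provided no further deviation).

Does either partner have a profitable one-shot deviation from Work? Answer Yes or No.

No

A one-shot deviation gives 18 now, then 4 for 3 periods, then back to 15.
Gain from deviating: (18−15) today; loss: (15−4) in each of the next 3 periods.
No-deviation condition: (15−4)(β+…+β^3) ≥ 18−15, i.e. β+…+β^3 ≥ 3/11.
At β = 7/9: β+…+β^3 = 1.8532 ≥ 0.2727.
So cooperation is sustainable.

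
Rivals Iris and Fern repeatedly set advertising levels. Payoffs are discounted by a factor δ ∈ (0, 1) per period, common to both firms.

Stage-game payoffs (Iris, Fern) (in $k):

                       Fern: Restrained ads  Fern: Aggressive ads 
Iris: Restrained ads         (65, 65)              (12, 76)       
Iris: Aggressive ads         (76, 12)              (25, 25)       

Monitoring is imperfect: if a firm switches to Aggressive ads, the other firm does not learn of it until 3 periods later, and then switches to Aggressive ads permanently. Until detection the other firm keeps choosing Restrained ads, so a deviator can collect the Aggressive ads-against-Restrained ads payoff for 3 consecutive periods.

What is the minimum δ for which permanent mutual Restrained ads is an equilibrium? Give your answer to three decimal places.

0.600

The best deviation is to choose Aggressive ads for all 3 undetected periods, earning 76 each, then 25 forever once detected.
Deviation value: 76(1−δ^3)/(1−δ) + 25δ^3/(1−δ); cooperation value: 65/(1−δ).
IC: 65 ≥ 76(1−δ^3) + 25δ^3 = 76 − 51δ^3.
So δ^3 ≥ 11/51, giving δ ≥ (11/51)^(1/3) ≈ 0.600.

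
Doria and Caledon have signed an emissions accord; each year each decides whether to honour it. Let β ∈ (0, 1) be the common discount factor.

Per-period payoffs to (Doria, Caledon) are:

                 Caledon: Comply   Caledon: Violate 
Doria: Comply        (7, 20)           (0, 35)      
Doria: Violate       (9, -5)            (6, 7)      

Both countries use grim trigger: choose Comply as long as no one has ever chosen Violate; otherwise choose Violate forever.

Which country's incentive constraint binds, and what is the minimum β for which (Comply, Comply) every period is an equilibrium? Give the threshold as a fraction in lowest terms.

For Doria: deviation gain 9−7 = 2, per-period punishment loss 7−6 = 1. IC gives β ≥ 2/3.
For Caledon: gain 15, loss 13 per period, so β ≥ 15/28.
The tighter constraint is Doria's, so cooperation needs β ≥ 2/3.

Doria; β ≥ 2/3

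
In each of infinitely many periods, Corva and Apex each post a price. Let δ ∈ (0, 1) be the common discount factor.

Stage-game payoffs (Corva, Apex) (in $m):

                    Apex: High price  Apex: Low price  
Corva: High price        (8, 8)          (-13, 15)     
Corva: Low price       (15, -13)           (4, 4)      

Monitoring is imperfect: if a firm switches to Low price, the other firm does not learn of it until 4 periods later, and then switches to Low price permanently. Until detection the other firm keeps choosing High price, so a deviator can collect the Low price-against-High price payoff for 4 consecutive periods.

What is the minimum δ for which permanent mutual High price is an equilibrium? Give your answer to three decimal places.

0.893

Deviating for the 4 undetected periods gains 15−8 = 7 per period over cooperation, then loses 8−4 = 4 per period forever once punishment starts.
Gain: 7(1 + δ + … + δ^3); loss: 4·δ^4/(1−δ).
No profitable deviation ⇔ 7(1−δ^4) ≤ 4·δ^4, i.e. δ^4 ≥ 7/(7+4) = 7/11.
Hence δ ≥ (7/11)^(1/4) ≈ 0.893.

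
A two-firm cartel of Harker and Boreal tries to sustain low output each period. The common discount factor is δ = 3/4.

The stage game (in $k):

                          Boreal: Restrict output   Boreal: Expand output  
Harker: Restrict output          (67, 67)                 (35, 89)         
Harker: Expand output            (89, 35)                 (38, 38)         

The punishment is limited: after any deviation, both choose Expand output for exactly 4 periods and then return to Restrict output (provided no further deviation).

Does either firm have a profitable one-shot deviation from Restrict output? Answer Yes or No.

A one-shot deviation gives 89 now, then 38 for 4 periods, then back to 67.
Gain from deviating: (89−67) today; loss: (67−38) in each of the next 4 periods.
No-deviation condition: (67−38)(δ+…+δ^4) ≥ 89−67, i.e. δ+…+δ^4 ≥ 22/29.
At δ = 3/4: δ+…+δ^4 = 2.0508 ≥ 0.7586.
So cooperation is sustainable.

No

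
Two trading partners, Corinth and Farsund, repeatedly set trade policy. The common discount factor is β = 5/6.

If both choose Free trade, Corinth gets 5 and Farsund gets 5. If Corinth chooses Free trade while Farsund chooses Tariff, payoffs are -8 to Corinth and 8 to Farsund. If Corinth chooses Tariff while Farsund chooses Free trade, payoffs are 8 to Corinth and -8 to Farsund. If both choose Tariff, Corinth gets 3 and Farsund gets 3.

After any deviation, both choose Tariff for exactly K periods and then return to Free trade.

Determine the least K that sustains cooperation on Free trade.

2

No profitable deviation requires (5−3)(β+…+β^K) ≥ 8−5, i.e. β+…+β^K ≥ 3/2 ≈ 1.5000.
With β = 5/6, the partial sums are K=1: 0.8333, K=2: 1.5278.
K = 2 is the first length at which the sum reaches 1.5000.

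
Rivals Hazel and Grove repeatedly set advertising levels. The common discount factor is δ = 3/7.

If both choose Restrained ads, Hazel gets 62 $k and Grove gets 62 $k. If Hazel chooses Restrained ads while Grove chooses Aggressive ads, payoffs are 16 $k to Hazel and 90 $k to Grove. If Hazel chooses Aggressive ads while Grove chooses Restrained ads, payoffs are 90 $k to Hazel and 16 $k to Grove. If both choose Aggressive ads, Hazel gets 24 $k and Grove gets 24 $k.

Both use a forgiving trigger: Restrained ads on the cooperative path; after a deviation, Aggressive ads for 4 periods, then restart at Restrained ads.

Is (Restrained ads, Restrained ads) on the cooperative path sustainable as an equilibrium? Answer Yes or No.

Comparing payoff streams over the 5 periods until play realigns: cooperate → 62(1+δ+…+δ^4); deviate → 90 + 24(δ+…+δ^4).
Cooperation is sustained iff (62−24)(δ+…+δ^4) ≥ 90−62.
δ+…+δ^4 = 3/7·(1−(3/7)^4)/(1−3/7) = 0.7247, and (90−62)/(62−24) = 0.7368.
0.7247 < 0.7368, so cooperation is not sustainable.

No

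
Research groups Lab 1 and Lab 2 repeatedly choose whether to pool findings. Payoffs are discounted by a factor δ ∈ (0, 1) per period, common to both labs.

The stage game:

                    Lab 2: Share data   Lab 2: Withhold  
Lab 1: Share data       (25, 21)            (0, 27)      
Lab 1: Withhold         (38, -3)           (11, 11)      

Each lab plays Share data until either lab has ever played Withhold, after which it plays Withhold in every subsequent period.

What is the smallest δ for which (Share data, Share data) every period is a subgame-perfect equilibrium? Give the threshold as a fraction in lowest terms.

13/27

Lab 1's threshold: (38−25)/(38−11) = 13/27.
Lab 2's threshold: (27−21)/(27−11) = 3/8.
13/27 > 3/8, so Lab 1 binds and δ* = 13/27.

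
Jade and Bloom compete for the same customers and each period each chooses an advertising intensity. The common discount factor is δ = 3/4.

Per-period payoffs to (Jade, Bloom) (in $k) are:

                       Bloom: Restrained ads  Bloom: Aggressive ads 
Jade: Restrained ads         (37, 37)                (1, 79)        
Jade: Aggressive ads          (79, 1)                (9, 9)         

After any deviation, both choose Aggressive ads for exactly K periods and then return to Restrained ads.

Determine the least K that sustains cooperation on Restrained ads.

IC: δ(1−δ^K)/(1−δ) ≥ (79−37)/(37−9) = 3/2.
With δ = 3/4: need 1 − δ^K ≥ 3/2·(1−3/4)/(3/4), i.e. δ^K ≤ 0.5000.
Since (3/4)^2 = 0.5625 and (3/4)^3 = 0.4219, the smallest such K is 3.

3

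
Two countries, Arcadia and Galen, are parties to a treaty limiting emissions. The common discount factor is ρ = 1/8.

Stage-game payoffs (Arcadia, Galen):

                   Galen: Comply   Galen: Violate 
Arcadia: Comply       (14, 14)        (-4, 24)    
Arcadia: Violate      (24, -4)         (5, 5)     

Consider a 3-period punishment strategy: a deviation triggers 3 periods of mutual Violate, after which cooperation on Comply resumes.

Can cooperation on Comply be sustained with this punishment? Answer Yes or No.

A one-shot deviation gives 24 now, then 5 for 3 periods, then back to 14.
Gain from deviating: (24−14) today; loss: (14−5) in each of the next 3 periods.
No-deviation condition: (14−5)(ρ+…+ρ^3) ≥ 24−14, i.e. ρ+…+ρ^3 ≥ 10/9.
At ρ = 1/8: ρ+…+ρ^3 = 0.1426 < 1.1111.
So cooperation is not sustainable.

No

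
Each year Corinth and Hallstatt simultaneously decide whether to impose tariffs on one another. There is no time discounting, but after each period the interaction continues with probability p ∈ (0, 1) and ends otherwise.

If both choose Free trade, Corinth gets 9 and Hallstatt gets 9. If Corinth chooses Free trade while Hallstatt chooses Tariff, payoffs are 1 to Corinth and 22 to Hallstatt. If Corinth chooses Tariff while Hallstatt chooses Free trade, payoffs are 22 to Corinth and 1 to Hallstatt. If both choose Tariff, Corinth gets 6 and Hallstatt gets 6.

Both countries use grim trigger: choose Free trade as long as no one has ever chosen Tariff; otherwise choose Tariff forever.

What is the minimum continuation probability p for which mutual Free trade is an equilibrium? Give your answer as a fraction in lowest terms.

Expected cooperation value is 9 + p·9 + p²·9 + … = 9/(1−p); deviation gives 22 + p·6/(1−p).
9 ≥ 22(1−p) + 6p ⇒ 16p ≥ 13 ⇒ p ≥ 13/16.

13/16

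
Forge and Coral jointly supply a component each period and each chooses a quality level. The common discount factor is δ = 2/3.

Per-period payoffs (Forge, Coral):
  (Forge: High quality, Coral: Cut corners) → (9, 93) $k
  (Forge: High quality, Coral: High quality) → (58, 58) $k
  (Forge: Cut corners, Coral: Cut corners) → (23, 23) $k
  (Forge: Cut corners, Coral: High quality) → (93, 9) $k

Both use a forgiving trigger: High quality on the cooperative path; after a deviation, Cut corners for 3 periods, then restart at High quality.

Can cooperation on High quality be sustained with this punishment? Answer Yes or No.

IC: δ+…+δ^3 ≥ (93−58)/(58−23) = 1.
At δ = 2/3: partial sum = 1.4074 ≥ 1.0000. Cooperation sustainable.

Yes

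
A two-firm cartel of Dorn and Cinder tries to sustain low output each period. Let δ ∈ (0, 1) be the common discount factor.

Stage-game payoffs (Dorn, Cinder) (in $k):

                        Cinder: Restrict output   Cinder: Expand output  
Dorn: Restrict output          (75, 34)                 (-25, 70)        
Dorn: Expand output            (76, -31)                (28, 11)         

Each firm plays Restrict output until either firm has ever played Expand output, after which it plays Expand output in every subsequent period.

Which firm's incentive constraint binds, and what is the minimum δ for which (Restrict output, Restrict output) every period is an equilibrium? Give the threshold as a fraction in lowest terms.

For Dorn: deviation gain 76−75 = 1, per-period punishment loss 75−28 = 47. IC gives δ ≥ 1/48.
For Cinder: gain 36, loss 23 per period, so δ ≥ 36/59.
The tighter constraint is Cinder's, so cooperation needs δ ≥ 36/59.

Cinder; δ ≥ 36/59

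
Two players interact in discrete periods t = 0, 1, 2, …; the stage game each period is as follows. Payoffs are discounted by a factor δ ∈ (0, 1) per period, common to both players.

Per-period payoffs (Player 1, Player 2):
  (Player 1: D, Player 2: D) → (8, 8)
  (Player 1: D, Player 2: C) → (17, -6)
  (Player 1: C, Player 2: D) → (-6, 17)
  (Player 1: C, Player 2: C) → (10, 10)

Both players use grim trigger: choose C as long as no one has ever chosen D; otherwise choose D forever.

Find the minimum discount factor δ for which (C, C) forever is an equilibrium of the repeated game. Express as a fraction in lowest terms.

One-period gain from deviating is 17 − 10 = 7. The loss is 10 − 8 = 2 in every subsequent period, with present value 2·δ/(1−δ).
Deviation is unprofitable when 2·δ/(1−δ) ≥ 7, i.e. δ/(1−δ) ≥ 7/2.
Equivalently δ ≥ 7/(7+2) = 7/9.

7/9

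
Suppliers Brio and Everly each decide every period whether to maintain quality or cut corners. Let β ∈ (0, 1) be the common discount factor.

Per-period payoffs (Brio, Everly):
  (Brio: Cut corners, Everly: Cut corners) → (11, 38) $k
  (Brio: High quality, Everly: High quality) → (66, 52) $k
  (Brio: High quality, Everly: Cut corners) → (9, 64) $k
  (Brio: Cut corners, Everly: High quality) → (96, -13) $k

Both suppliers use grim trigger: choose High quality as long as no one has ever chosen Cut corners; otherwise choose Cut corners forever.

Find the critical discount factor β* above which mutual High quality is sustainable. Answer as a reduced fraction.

6/13

For Brio: deviation gain 96−66 = 30, per-period punishment loss 66−11 = 55. IC gives β ≥ 30/85 = 6/17.
For Everly: gain 12, loss 14 per period, so β ≥ 12/26 = 6/13.
The tighter constraint is Everly's, so cooperation needs β ≥ 6/13.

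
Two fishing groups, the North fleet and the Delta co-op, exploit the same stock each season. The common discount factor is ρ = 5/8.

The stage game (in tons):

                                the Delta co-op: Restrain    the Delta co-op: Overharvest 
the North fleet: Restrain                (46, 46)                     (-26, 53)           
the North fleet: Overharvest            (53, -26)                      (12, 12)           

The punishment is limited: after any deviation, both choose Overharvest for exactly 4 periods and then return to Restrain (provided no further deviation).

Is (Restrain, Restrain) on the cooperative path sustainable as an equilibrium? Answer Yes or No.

Yes

IC: ρ+…+ρ^4 ≥ (53−46)/(46−12) = 7/34.
At ρ = 5/8: partial sum = 1.4124 ≥ 0.2059. Cooperation sustainable.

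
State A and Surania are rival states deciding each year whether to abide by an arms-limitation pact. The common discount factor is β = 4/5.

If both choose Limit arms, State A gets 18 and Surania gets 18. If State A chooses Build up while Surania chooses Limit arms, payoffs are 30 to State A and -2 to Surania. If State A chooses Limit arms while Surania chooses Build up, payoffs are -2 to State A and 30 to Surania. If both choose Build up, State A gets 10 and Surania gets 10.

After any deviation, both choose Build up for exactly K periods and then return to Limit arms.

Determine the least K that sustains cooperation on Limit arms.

3

No profitable deviation requires (18−10)(β+…+β^K) ≥ 30−18, i.e. β+…+β^K ≥ 3/2 ≈ 1.5000.
With β = 4/5, the partial sums are K=1: 0.8000, K=2: 1.4400, K=3: 1.9520.
K = 3 is the first length at which the sum reaches 1.5000.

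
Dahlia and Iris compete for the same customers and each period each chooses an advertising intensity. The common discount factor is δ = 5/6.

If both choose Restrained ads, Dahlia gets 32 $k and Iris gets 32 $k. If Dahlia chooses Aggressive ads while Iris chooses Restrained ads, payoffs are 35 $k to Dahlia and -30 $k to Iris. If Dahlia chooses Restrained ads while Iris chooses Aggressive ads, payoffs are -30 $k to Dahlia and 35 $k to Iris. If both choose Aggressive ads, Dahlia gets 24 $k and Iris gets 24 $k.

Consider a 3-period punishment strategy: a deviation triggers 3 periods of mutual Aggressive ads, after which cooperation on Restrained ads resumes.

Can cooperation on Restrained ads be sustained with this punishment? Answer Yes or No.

Yes

IC: δ+…+δ^3 ≥ (35−32)/(32−24) = 3/8.
At δ = 5/6: partial sum = 2.1065 ≥ 0.3750. Cooperation sustainable.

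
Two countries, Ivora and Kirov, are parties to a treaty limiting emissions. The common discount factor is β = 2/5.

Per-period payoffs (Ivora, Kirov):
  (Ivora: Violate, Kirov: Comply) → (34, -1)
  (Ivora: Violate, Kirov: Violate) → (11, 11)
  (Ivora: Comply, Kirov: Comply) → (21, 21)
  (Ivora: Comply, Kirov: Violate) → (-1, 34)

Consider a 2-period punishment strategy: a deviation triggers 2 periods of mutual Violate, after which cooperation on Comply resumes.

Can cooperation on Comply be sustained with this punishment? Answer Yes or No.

No

IC: β+…+β^2 ≥ (34−21)/(21−11) = 13/10.
At β = 2/5: partial sum = 0.5600 < 1.3000. Cooperation not sustainable.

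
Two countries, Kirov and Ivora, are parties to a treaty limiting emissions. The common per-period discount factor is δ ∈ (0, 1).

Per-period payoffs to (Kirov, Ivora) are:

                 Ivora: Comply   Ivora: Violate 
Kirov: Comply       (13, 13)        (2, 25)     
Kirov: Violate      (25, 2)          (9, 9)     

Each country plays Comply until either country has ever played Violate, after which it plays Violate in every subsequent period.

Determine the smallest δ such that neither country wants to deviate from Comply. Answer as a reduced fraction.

One-period gain from deviating is 25 − 13 = 12. The loss is 13 − 9 = 4 in every subsequent period, with present value 4·δ/(1−δ).
Deviation is unprofitable when 4·δ/(1−δ) ≥ 12, i.e. δ/(1−δ) ≥ 3.
Equivalently δ ≥ 12/(12+4) = 3/4.

3/4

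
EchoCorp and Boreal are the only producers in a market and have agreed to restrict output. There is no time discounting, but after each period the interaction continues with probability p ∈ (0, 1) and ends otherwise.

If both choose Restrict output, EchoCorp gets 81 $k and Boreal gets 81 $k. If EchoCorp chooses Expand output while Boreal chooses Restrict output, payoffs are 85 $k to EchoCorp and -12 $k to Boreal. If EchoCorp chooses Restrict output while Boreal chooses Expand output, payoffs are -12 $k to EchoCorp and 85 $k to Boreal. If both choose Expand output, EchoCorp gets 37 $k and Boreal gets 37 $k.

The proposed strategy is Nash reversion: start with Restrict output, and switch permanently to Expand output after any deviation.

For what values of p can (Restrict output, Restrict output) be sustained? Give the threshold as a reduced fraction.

With no time discounting, the continuation probability p plays the role of the discount factor.
Grim-trigger IC: 81/(1−p) ≥ 85 + 37p/(1−p) ⇒ p ≥ (85−81)/(85−37) = 1/12.

1/12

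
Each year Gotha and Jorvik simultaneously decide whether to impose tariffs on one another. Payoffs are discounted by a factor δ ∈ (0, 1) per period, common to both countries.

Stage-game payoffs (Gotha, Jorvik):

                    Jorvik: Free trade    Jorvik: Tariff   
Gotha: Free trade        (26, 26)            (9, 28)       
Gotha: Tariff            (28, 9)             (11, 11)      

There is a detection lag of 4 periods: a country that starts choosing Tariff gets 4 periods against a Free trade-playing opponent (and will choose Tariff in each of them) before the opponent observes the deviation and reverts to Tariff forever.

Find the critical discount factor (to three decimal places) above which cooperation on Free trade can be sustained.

0.586

Deviating for the 4 undetected periods gains 28−26 = 2 per period over cooperation, then loses 26−11 = 15 per period forever once punishment starts.
Gain: 2(1 + δ + … + δ^3); loss: 15·δ^4/(1−δ).
No profitable deviation ⇔ 2(1−δ^4) ≤ 15·δ^4, i.e. δ^4 ≥ 2/(2+15) = 2/17.
Hence δ ≥ (2/17)^(1/4) ≈ 0.586.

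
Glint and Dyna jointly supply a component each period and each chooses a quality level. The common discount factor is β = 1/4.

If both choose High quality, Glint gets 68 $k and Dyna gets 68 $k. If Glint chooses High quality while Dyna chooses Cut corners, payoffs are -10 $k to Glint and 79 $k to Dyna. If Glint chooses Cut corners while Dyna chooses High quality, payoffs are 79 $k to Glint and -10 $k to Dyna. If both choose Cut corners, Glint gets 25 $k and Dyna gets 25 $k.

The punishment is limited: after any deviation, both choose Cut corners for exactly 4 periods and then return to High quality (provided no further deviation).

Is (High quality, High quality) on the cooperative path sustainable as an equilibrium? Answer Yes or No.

Yes

A one-shot deviation gives 79 now, then 25 for 4 periods, then back to 68.
Gain from deviating: (79−68) today; loss: (68−25) in each of the next 4 periods.
No-deviation condition: (68−25)(β+…+β^4) ≥ 79−68, i.e. β+…+β^4 ≥ 11/43.
At β = 1/4: β+…+β^4 = 0.3320 ≥ 0.2558.
So cooperation is sustainable.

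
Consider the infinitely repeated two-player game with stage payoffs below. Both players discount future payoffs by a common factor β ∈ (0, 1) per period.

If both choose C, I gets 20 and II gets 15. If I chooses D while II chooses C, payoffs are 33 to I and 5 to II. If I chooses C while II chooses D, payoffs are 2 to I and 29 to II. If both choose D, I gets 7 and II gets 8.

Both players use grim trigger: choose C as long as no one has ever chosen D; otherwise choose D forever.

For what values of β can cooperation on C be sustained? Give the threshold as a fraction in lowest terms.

I's threshold: (33−20)/(33−7) = 1/2.
II's threshold: (29−15)/(29−8) = 2/3.
1/2 < 2/3, so II binds and β* = 2/3.

2/3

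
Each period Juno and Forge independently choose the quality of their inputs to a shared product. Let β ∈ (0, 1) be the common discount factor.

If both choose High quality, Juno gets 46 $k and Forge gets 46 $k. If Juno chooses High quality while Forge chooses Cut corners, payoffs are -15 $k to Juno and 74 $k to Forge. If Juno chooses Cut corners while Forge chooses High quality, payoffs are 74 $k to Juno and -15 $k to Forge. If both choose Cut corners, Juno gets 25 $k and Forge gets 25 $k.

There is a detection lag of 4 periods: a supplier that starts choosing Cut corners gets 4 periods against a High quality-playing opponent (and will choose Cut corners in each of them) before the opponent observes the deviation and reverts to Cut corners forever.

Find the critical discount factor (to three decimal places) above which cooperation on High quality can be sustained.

A deviator earns 74 for 4 periods, then 25 forever; cooperating earns 46 forever. Multiplying the IC by (1−β):
46 ≥ 74(1−β^4) + 25β^4, so 49·β^4 ≥ 28 and β^4 ≥ 4/7.
β ≥ (4/7)^(1/4) ≈ 0.869.

0.869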